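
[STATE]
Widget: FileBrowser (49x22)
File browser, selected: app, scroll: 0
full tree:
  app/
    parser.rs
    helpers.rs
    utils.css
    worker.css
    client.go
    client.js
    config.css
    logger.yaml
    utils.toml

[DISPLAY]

> [-] app/                                       
    parser.rs                                    
    helpers.rs                                   
    utils.css                                    
    worker.css                                   
    client.go                                    
    client.js                                    
    config.css                                   
    logger.yaml                                  
    utils.toml                                   
                                                 
                                                 
                                                 
                                                 
                                                 
                                                 
                                                 
                                                 
                                                 
                                                 
                                                 
                                                 


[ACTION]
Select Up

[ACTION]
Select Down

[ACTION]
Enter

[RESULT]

  [-] app/                                       
  > parser.rs                                    
    helpers.rs                                   
    utils.css                                    
    worker.css                                   
    client.go                                    
    client.js                                    
    config.css                                   
    logger.yaml                                  
    utils.toml                                   
                                                 
                                                 
                                                 
                                                 
                                                 
                                                 
                                                 
                                                 
                                                 
                                                 
                                                 
                                                 


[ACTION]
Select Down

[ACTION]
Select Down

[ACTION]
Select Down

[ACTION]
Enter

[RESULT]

  [-] app/                                       
    parser.rs                                    
    helpers.rs                                   
    utils.css                                    
  > worker.css                                   
    client.go                                    
    client.js                                    
    config.css                                   
    logger.yaml                                  
    utils.toml                                   
                                                 
                                                 
                                                 
                                                 
                                                 
                                                 
                                                 
                                                 
                                                 
                                                 
                                                 
                                                 


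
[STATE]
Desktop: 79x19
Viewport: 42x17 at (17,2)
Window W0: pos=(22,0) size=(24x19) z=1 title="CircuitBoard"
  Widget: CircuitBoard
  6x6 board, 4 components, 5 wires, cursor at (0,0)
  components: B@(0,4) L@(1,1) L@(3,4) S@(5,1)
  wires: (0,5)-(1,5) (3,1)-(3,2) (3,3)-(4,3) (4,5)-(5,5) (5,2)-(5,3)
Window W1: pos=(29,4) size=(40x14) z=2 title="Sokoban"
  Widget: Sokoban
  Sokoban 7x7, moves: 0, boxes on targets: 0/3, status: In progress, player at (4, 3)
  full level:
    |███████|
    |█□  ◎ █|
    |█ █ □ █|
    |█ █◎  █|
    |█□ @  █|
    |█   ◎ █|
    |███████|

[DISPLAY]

     ┠──────────────────────┨             
     ┃   0 1 2 3 4 5        ┃             
     ┃0  [.]┏━━━━━━━━━━━━━━━━━━━━━━━━━━━━━
     ┃      ┃ Sokoban                     
     ┃1     ┠─────────────────────────────
     ┃      ┃███████                      
     ┃2     ┃█□  ◎ █                      
     ┃      ┃█ █ □ █                      
     ┃3     ┃█ █◎  █                      
     ┃      ┃█□ @  █                      
     ┃4     ┃█   ◎ █                      
     ┃      ┃███████                      
     ┃5     ┃Moves: 0  0/3                
     ┃Cursor┃                             
     ┃      ┃                             
     ┃      ┗━━━━━━━━━━━━━━━━━━━━━━━━━━━━━
     ┗━━━━━━━━━━━━━━━━━━━━━━┛             


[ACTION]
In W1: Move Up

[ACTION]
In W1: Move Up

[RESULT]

     ┠──────────────────────┨             
     ┃   0 1 2 3 4 5        ┃             
     ┃0  [.]┏━━━━━━━━━━━━━━━━━━━━━━━━━━━━━
     ┃      ┃ Sokoban                     
     ┃1     ┠─────────────────────────────
     ┃      ┃███████                      
     ┃2     ┃█□  ◎ █                      
     ┃      ┃█ █@□ █                      
     ┃3     ┃█ █◎  █                      
     ┃      ┃█□    █                      
     ┃4     ┃█   ◎ █                      
     ┃      ┃███████                      
     ┃5     ┃Moves: 2  0/3                
     ┃Cursor┃                             
     ┃      ┃                             
     ┃      ┗━━━━━━━━━━━━━━━━━━━━━━━━━━━━━
     ┗━━━━━━━━━━━━━━━━━━━━━━┛             


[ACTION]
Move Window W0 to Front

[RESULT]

     ┠──────────────────────┨             
     ┃   0 1 2 3 4 5        ┃             
     ┃0  [.]              B ┃━━━━━━━━━━━━━
     ┃                      ┃             
     ┃1       L             ┃─────────────
     ┃                      ┃             
     ┃2                     ┃             
     ┃                      ┃             
     ┃3       · ─ ·   ·   L ┃             
     ┃                │     ┃             
     ┃4               ·     ┃             
     ┃                      ┃             
     ┃5       S   · ─ ·     ┃             
     ┃Cursor: (0,0)         ┃             
     ┃                      ┃             
     ┃                      ┃━━━━━━━━━━━━━
     ┗━━━━━━━━━━━━━━━━━━━━━━┛             


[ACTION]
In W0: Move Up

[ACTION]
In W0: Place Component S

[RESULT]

     ┠──────────────────────┨             
     ┃   0 1 2 3 4 5        ┃             
     ┃0  [S]              B ┃━━━━━━━━━━━━━
     ┃                      ┃             
     ┃1       L             ┃─────────────
     ┃                      ┃             
     ┃2                     ┃             
     ┃                      ┃             
     ┃3       · ─ ·   ·   L ┃             
     ┃                │     ┃             
     ┃4               ·     ┃             
     ┃                      ┃             
     ┃5       S   · ─ ·     ┃             
     ┃Cursor: (0,0)         ┃             
     ┃                      ┃             
     ┃                      ┃━━━━━━━━━━━━━
     ┗━━━━━━━━━━━━━━━━━━━━━━┛             


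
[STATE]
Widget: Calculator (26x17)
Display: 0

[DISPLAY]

                         0
┌───┬───┬───┬───┐         
│ 7 │ 8 │ 9 │ ÷ │         
├───┼───┼───┼───┤         
│ 4 │ 5 │ 6 │ × │         
├───┼───┼───┼───┤         
│ 1 │ 2 │ 3 │ - │         
├───┼───┼───┼───┤         
│ 0 │ . │ = │ + │         
├───┼───┼───┼───┤         
│ C │ MC│ MR│ M+│         
└───┴───┴───┴───┘         
                          
                          
                          
                          
                          


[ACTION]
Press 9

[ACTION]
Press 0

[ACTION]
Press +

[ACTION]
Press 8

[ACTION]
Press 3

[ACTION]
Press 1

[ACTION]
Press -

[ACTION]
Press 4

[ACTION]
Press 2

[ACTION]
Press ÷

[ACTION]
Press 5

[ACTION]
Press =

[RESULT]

                     175.8
┌───┬───┬───┬───┐         
│ 7 │ 8 │ 9 │ ÷ │         
├───┼───┼───┼───┤         
│ 4 │ 5 │ 6 │ × │         
├───┼───┼───┼───┤         
│ 1 │ 2 │ 3 │ - │         
├───┼───┼───┼───┤         
│ 0 │ . │ = │ + │         
├───┼───┼───┼───┤         
│ C │ MC│ MR│ M+│         
└───┴───┴───┴───┘         
                          
                          
                          
                          
                          


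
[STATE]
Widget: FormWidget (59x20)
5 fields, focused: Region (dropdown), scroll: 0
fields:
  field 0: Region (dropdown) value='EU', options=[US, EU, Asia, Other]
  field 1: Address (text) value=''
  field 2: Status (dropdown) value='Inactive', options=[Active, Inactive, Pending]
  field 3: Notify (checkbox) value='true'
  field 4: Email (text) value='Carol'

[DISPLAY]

> Region:     [EU                                        ▼]
  Address:    [                                           ]
  Status:     [Inactive                                  ▼]
  Notify:     [x]                                          
  Email:      [Carol                                      ]
                                                           
                                                           
                                                           
                                                           
                                                           
                                                           
                                                           
                                                           
                                                           
                                                           
                                                           
                                                           
                                                           
                                                           
                                                           


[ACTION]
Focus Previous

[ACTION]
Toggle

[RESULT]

  Region:     [EU                                        ▼]
  Address:    [                                           ]
  Status:     [Inactive                                  ▼]
  Notify:     [x]                                          
> Email:      [Carol                                      ]
                                                           
                                                           
                                                           
                                                           
                                                           
                                                           
                                                           
                                                           
                                                           
                                                           
                                                           
                                                           
                                                           
                                                           
                                                           


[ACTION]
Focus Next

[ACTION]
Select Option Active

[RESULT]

> Region:     [EU                                        ▼]
  Address:    [                                           ]
  Status:     [Inactive                                  ▼]
  Notify:     [x]                                          
  Email:      [Carol                                      ]
                                                           
                                                           
                                                           
                                                           
                                                           
                                                           
                                                           
                                                           
                                                           
                                                           
                                                           
                                                           
                                                           
                                                           
                                                           


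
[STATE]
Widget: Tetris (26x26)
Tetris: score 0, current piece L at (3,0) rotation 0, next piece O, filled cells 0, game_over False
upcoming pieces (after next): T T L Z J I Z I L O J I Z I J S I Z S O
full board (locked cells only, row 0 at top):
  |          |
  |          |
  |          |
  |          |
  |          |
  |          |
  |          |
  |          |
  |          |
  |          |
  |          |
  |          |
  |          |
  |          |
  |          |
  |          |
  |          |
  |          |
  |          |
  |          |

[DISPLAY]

     ▒    │Next:          
   ▒▒▒    │▓▓             
          │▓▓             
          │               
          │               
          │               
          │Score:         
          │0              
          │               
          │               
          │               
          │               
          │               
          │               
          │               
          │               
          │               
          │               
          │               
          │               
          │               
          │               
          │               
          │               
          │               
          │               


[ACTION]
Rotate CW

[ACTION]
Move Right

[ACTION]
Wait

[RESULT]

          │Next:          
    ▒     │▓▓             
    ▒     │▓▓             
    ▒▒    │               
          │               
          │               
          │Score:         
          │0              
          │               
          │               
          │               
          │               
          │               
          │               
          │               
          │               
          │               
          │               
          │               
          │               
          │               
          │               
          │               
          │               
          │               
          │               


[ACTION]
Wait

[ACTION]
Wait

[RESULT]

          │Next:          
          │▓▓             
          │▓▓             
    ▒     │               
    ▒     │               
    ▒▒    │               
          │Score:         
          │0              
          │               
          │               
          │               
          │               
          │               
          │               
          │               
          │               
          │               
          │               
          │               
          │               
          │               
          │               
          │               
          │               
          │               
          │               


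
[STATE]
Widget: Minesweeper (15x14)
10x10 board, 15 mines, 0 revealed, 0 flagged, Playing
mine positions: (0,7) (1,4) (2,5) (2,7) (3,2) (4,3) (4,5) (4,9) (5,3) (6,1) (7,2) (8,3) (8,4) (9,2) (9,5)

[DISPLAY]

■■■■■■■■■■     
■■■■■■■■■■     
■■■■■■■■■■     
■■■■■■■■■■     
■■■■■■■■■■     
■■■■■■■■■■     
■■■■■■■■■■     
■■■■■■■■■■     
■■■■■■■■■■     
■■■■■■■■■■     
               
               
               
               


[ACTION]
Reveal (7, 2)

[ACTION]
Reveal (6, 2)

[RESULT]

■■■■■■■✹■■     
■■■■✹■■■■■     
■■■■■✹■✹■■     
■■✹■■■■■■■     
■■■✹■✹■■■✹     
■■■✹■■■■■■     
■✹■■■■■■■■     
■■✹■■■■■■■     
■■■✹✹■■■■■     
■■✹■■✹■■■■     
               
               
               
               


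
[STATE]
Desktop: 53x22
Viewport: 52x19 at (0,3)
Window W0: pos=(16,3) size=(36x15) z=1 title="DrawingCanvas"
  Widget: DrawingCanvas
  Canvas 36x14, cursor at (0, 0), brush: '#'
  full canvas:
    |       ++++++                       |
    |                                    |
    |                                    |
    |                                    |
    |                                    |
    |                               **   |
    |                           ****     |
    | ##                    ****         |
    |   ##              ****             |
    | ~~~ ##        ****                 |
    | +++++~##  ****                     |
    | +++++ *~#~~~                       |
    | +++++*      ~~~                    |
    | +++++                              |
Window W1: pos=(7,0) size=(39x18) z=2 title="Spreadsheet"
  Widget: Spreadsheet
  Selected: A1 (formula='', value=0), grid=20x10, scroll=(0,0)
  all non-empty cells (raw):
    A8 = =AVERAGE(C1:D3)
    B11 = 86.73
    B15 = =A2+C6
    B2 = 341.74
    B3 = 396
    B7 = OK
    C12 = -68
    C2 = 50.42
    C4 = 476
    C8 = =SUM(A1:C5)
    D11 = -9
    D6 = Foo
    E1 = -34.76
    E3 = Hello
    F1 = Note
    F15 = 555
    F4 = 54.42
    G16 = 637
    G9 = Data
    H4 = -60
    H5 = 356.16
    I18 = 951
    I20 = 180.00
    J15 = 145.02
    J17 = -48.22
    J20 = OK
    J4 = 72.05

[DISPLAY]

       ┃A1:                                  ┃━━━━━┓
       ┃       A       B       C       D     ┃     ┃
       ┃-------------------------------------┃─────┨
       ┃  1      [0]       0       0       0 ┃     ┃
       ┃  2        0  341.74   50.42       0 ┃     ┃
       ┃  3        0     396       0       0H┃     ┃
       ┃  4        0       0     476       0 ┃     ┃
       ┃  5        0       0       0       0 ┃     ┃
       ┃  6        0       0       0Foo      ┃  ** ┃
       ┃  7        0OK             0       0 ┃**   ┃
       ┃  8     8.40       0 1264.16       0 ┃     ┃
       ┃  9        0       0       0       0 ┃     ┃
       ┃ 10        0       0       0       0 ┃     ┃
       ┃ 11        0   86.73       0      -9 ┃     ┃
       ┗━━━━━━━━━━━━━━━━━━━━━━━━━━━━━━━━━━━━━┛━━━━━┛
                                                    
                                                    
                                                    
                                                    


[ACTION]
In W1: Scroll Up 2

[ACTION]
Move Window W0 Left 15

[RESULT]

 ┏━━━━━┃A1:                                  ┃      
 ┃ Draw┃       A       B       C       D     ┃      
 ┠─────┃-------------------------------------┃      
 ┃+    ┃  1      [0]       0       0       0 ┃      
 ┃     ┃  2        0  341.74   50.42       0 ┃      
 ┃     ┃  3        0     396       0       0H┃      
 ┃     ┃  4        0       0     476       0 ┃      
 ┃     ┃  5        0       0       0       0 ┃      
 ┃     ┃  6        0       0       0Foo      ┃      
 ┃     ┃  7        0OK             0       0 ┃      
 ┃ ##  ┃  8     8.40       0 1264.16       0 ┃      
 ┃   ##┃  9        0       0       0       0 ┃      
 ┃ ~~~ ┃ 10        0       0       0       0 ┃      
 ┃ ++++┃ 11        0   86.73       0      -9 ┃      
 ┗━━━━━┗━━━━━━━━━━━━━━━━━━━━━━━━━━━━━━━━━━━━━┛      
                                                    
                                                    
                                                    
                                                    


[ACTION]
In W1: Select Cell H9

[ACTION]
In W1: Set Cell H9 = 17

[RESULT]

 ┏━━━━━┃H9: 17                               ┃      
 ┃ Draw┃       A       B       C       D     ┃      
 ┠─────┃-------------------------------------┃      
 ┃+    ┃  1        0       0       0       0 ┃      
 ┃     ┃  2        0  341.74   50.42       0 ┃      
 ┃     ┃  3        0     396       0       0H┃      
 ┃     ┃  4        0       0     476       0 ┃      
 ┃     ┃  5        0       0       0       0 ┃      
 ┃     ┃  6        0       0       0Foo      ┃      
 ┃     ┃  7        0OK             0       0 ┃      
 ┃ ##  ┃  8     8.40       0 1264.16       0 ┃      
 ┃   ##┃  9        0       0       0       0 ┃      
 ┃ ~~~ ┃ 10        0       0       0       0 ┃      
 ┃ ++++┃ 11        0   86.73       0      -9 ┃      
 ┗━━━━━┗━━━━━━━━━━━━━━━━━━━━━━━━━━━━━━━━━━━━━┛      
                                                    
                                                    
                                                    
                                                    


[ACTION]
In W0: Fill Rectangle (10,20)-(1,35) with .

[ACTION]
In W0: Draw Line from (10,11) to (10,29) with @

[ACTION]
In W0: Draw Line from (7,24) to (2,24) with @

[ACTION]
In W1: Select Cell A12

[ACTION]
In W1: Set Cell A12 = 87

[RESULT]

 ┏━━━━━┃A12: 87                              ┃      
 ┃ Draw┃       A       B       C       D     ┃      
 ┠─────┃-------------------------------------┃      
 ┃+    ┃  1        0       0       0       0 ┃      
 ┃     ┃  2        0  341.74   50.42       0 ┃      
 ┃     ┃  3        0     396       0       0H┃      
 ┃     ┃  4        0       0     476       0 ┃      
 ┃     ┃  5        0       0       0       0 ┃      
 ┃     ┃  6        0       0       0Foo      ┃      
 ┃     ┃  7        0OK             0       0 ┃      
 ┃ ##  ┃  8     8.40       0 1264.16       0 ┃      
 ┃   ##┃  9        0       0       0       0 ┃      
 ┃ ~~~ ┃ 10        0       0       0       0 ┃      
 ┃ ++++┃ 11        0   86.73       0      -9 ┃      
 ┗━━━━━┗━━━━━━━━━━━━━━━━━━━━━━━━━━━━━━━━━━━━━┛      
                                                    
                                                    
                                                    
                                                    


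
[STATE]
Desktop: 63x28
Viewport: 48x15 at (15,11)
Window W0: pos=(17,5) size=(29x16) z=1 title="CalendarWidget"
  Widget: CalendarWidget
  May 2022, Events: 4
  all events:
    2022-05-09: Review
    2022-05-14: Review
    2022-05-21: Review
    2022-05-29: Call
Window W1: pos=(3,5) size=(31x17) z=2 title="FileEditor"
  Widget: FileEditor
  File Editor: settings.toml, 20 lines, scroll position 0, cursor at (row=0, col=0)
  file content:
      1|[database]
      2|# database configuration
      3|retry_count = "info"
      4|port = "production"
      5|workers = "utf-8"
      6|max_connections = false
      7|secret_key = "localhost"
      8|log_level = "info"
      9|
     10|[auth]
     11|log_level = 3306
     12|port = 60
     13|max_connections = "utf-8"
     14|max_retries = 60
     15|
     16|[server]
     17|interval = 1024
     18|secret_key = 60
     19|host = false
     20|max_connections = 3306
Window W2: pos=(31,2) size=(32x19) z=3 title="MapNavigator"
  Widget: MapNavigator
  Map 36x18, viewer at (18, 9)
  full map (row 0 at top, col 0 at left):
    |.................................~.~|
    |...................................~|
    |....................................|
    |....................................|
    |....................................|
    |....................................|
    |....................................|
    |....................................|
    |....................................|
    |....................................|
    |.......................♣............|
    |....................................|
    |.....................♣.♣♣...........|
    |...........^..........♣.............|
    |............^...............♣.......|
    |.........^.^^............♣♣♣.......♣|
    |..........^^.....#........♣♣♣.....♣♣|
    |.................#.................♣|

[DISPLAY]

duction"        ┃..............................┃
utf-8"          ┃...............@..............┃
ions = false    ┃....................♣.........┃
= "localhost"   ┃..............................┃
 "info"         ┃..................♣.♣♣........┃
                ┃........^..........♣..........┃
                ┃.........^...............♣....┃
 3306           ┃......^.^^............♣♣♣.....┃
                ┃.......^^.....#........♣♣♣....┃
ions = "utf-8"  ┗━━━━━━━━━━━━━━━━━━━━━━━━━━━━━━┛
━━━━━━━━━━━━━━━━━━┛                             
                                                
                                                
                                                
                                                


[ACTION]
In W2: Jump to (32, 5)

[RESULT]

duction"        ┃...................           ┃
utf-8"          ┃...............@...           ┃
ions = false    ┃...................           ┃
= "localhost"   ┃...................           ┃
 "info"         ┃...................           ┃
                ┃...................           ┃
                ┃......♣............           ┃
 3306           ┃...................           ┃
                ┃....♣.♣♣...........           ┃
ions = "utf-8"  ┗━━━━━━━━━━━━━━━━━━━━━━━━━━━━━━┛
━━━━━━━━━━━━━━━━━━┛                             
                                                
                                                
                                                
                                                


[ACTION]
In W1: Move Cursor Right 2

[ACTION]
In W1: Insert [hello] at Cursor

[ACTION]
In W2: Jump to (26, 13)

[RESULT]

duction"        ┃..........♣.♣♣...........     ┃
utf-8"          ┃^..........♣...@.........     ┃
ions = false    ┃.^...............♣.......     ┃
= "localhost"   ┃^^............♣♣♣.......♣     ┃
 "info"         ┃^.....#........♣♣♣.....♣♣     ┃
                ┃......#.................♣     ┃
                ┃                              ┃
 3306           ┃                              ┃
                ┃                              ┃
ions = "utf-8"  ┗━━━━━━━━━━━━━━━━━━━━━━━━━━━━━━┛
━━━━━━━━━━━━━━━━━━┛                             
                                                
                                                
                                                
                                                


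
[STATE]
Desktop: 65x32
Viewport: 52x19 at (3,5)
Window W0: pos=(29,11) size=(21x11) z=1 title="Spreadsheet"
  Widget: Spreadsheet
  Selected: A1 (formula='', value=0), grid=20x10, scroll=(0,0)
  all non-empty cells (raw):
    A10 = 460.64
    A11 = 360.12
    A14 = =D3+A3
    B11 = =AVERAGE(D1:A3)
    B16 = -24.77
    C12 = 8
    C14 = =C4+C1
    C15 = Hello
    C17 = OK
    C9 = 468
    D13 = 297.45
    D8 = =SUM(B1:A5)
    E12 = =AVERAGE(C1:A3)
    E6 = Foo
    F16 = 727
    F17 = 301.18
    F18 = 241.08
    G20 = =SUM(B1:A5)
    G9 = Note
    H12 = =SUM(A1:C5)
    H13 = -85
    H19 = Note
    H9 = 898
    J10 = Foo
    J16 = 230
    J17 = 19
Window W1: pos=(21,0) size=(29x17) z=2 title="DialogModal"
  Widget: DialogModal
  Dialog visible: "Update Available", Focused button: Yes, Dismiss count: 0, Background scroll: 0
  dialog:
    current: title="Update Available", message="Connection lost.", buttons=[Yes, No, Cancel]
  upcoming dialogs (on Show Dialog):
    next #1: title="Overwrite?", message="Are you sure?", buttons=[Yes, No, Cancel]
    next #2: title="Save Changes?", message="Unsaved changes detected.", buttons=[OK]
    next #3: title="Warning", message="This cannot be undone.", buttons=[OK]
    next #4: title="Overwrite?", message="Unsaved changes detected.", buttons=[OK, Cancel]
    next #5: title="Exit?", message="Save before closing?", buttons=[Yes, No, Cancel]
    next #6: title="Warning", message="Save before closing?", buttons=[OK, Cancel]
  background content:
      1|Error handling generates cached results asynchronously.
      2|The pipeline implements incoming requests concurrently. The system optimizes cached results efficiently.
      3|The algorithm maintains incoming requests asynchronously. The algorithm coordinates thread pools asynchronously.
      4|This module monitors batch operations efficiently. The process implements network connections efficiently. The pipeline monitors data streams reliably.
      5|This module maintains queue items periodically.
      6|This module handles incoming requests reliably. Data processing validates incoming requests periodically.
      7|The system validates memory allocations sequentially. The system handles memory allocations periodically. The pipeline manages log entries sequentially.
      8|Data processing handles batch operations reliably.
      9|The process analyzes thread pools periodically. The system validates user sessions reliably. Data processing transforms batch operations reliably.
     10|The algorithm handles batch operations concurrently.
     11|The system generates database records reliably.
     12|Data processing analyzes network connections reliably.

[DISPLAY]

                  ┃The algorithm maintains inc┃     
                  ┃This module monitors batch ┃     
                  ┃Th┌─────────────────────┐ue┃     
                  ┃Th│   Update Available  │in┃     
                  ┃Th│   Connection lost.  │ry┃     
                  ┃Da│ [Yes]  No   Cancel  │at┃     
                  ┃Th└─────────────────────┘ad┃     
                  ┃The algorithm handles batch┃     
                  ┃The system generates databa┃     
                  ┃Data processing analyzes ne┃     
                  ┃                           ┃     
                  ┗━━━━━━━━━━━━━━━━━━━━━━━━━━━┛     
                          ┃  1      [0]       ┃     
                          ┃  2        0       ┃     
                          ┃  3        0       ┃     
                          ┃  4        0       ┃     
                          ┗━━━━━━━━━━━━━━━━━━━┛     
                                                    
                                                    


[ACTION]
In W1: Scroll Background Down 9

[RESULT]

                  ┃Data processing analyzes ne┃     
                  ┃                           ┃     
                  ┃  ┌─────────────────────┐  ┃     
                  ┃  │   Update Available  │  ┃     
                  ┃  │   Connection lost.  │  ┃     
                  ┃  │ [Yes]  No   Cancel  │  ┃     
                  ┃  └─────────────────────┘  ┃     
                  ┃                           ┃     
                  ┃                           ┃     
                  ┃                           ┃     
                  ┃                           ┃     
                  ┗━━━━━━━━━━━━━━━━━━━━━━━━━━━┛     
                          ┃  1      [0]       ┃     
                          ┃  2        0       ┃     
                          ┃  3        0       ┃     
                          ┃  4        0       ┃     
                          ┗━━━━━━━━━━━━━━━━━━━┛     
                                                    
                                                    


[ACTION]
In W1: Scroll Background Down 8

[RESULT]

                  ┃                           ┃     
                  ┃                           ┃     
                  ┃  ┌─────────────────────┐  ┃     
                  ┃  │   Update Available  │  ┃     
                  ┃  │   Connection lost.  │  ┃     
                  ┃  │ [Yes]  No   Cancel  │  ┃     
                  ┃  └─────────────────────┘  ┃     
                  ┃                           ┃     
                  ┃                           ┃     
                  ┃                           ┃     
                  ┃                           ┃     
                  ┗━━━━━━━━━━━━━━━━━━━━━━━━━━━┛     
                          ┃  1      [0]       ┃     
                          ┃  2        0       ┃     
                          ┃  3        0       ┃     
                          ┃  4        0       ┃     
                          ┗━━━━━━━━━━━━━━━━━━━┛     
                                                    
                                                    


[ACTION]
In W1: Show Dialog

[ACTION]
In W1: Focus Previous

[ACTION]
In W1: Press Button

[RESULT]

                  ┃                           ┃     
                  ┃                           ┃     
                  ┃                           ┃     
                  ┃                           ┃     
                  ┃                           ┃     
                  ┃                           ┃     
                  ┃                           ┃     
                  ┃                           ┃     
                  ┃                           ┃     
                  ┃                           ┃     
                  ┃                           ┃     
                  ┗━━━━━━━━━━━━━━━━━━━━━━━━━━━┛     
                          ┃  1      [0]       ┃     
                          ┃  2        0       ┃     
                          ┃  3        0       ┃     
                          ┃  4        0       ┃     
                          ┗━━━━━━━━━━━━━━━━━━━┛     
                                                    
                                                    


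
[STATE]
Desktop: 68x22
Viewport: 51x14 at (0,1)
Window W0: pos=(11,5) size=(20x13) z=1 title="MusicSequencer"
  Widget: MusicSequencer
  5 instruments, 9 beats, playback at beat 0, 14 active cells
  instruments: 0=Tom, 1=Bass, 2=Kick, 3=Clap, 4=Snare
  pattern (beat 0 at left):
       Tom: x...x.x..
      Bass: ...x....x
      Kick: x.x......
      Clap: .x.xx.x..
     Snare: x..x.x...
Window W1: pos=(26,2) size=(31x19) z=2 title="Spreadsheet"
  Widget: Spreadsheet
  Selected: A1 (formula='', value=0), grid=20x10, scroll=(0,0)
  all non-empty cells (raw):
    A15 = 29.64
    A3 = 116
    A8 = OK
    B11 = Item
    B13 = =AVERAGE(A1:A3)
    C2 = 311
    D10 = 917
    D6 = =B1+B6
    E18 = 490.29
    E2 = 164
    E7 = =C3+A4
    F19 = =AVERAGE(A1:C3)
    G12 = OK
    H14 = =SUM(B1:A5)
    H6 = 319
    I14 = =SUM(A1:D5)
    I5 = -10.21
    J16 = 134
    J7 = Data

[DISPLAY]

                                                   
                          ┏━━━━━━━━━━━━━━━━━━━━━━━━
                          ┃ Spreadsheet            
                          ┠────────────────────────
           ┏━━━━━━━━━━━━━━┃A1:                     
           ┃ MusicSequence┃       A       B       C
           ┠──────────────┃------------------------
           ┃      ▼1234567┃  1      [0]       0    
           ┃   Tom█···█·█·┃  2        0       0    
           ┃  Bass···█····┃  3      116       0    
           ┃  Kick█·█·····┃  4        0       0    
           ┃  Clap·█·██·█·┃  5        0       0    
           ┃ Snare█··█·█··┃  6        0       0    
           ┃              ┃  7        0       0    


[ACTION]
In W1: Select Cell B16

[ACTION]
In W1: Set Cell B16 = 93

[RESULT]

                                                   
                          ┏━━━━━━━━━━━━━━━━━━━━━━━━
                          ┃ Spreadsheet            
                          ┠────────────────────────
           ┏━━━━━━━━━━━━━━┃B16: 93                 
           ┃ MusicSequence┃       A       B       C
           ┠──────────────┃------------------------
           ┃      ▼1234567┃  1        0       0    
           ┃   Tom█···█·█·┃  2        0       0    
           ┃  Bass···█····┃  3      116       0    
           ┃  Kick█·█·····┃  4        0       0    
           ┃  Clap·█·██·█·┃  5        0       0    
           ┃ Snare█··█·█··┃  6        0       0    
           ┃              ┃  7        0       0    


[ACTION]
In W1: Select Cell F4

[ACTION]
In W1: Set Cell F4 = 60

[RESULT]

                                                   
                          ┏━━━━━━━━━━━━━━━━━━━━━━━━
                          ┃ Spreadsheet            
                          ┠────────────────────────
           ┏━━━━━━━━━━━━━━┃F4: 60                  
           ┃ MusicSequence┃       A       B       C
           ┠──────────────┃------------------------
           ┃      ▼1234567┃  1        0       0    
           ┃   Tom█···█·█·┃  2        0       0    
           ┃  Bass···█····┃  3      116       0    
           ┃  Kick█·█·····┃  4        0       0    
           ┃  Clap·█·██·█·┃  5        0       0    
           ┃ Snare█··█·█··┃  6        0       0    
           ┃              ┃  7        0       0    


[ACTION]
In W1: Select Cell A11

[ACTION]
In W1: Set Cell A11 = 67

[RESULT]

                                                   
                          ┏━━━━━━━━━━━━━━━━━━━━━━━━
                          ┃ Spreadsheet            
                          ┠────────────────────────
           ┏━━━━━━━━━━━━━━┃A11: 67                 
           ┃ MusicSequence┃       A       B       C
           ┠──────────────┃------------------------
           ┃      ▼1234567┃  1        0       0    
           ┃   Tom█···█·█·┃  2        0       0    
           ┃  Bass···█····┃  3      116       0    
           ┃  Kick█·█·····┃  4        0       0    
           ┃  Clap·█·██·█·┃  5        0       0    
           ┃ Snare█··█·█··┃  6        0       0    
           ┃              ┃  7        0       0    
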